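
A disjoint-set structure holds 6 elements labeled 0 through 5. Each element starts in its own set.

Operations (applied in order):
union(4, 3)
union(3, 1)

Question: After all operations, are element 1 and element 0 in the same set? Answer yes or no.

Answer: no

Derivation:
Step 1: union(4, 3) -> merged; set of 4 now {3, 4}
Step 2: union(3, 1) -> merged; set of 3 now {1, 3, 4}
Set of 1: {1, 3, 4}; 0 is not a member.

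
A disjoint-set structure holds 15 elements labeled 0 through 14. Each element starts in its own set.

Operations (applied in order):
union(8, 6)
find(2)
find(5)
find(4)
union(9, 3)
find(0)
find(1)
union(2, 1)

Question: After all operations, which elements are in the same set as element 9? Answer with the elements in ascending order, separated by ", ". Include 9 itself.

Step 1: union(8, 6) -> merged; set of 8 now {6, 8}
Step 2: find(2) -> no change; set of 2 is {2}
Step 3: find(5) -> no change; set of 5 is {5}
Step 4: find(4) -> no change; set of 4 is {4}
Step 5: union(9, 3) -> merged; set of 9 now {3, 9}
Step 6: find(0) -> no change; set of 0 is {0}
Step 7: find(1) -> no change; set of 1 is {1}
Step 8: union(2, 1) -> merged; set of 2 now {1, 2}
Component of 9: {3, 9}

Answer: 3, 9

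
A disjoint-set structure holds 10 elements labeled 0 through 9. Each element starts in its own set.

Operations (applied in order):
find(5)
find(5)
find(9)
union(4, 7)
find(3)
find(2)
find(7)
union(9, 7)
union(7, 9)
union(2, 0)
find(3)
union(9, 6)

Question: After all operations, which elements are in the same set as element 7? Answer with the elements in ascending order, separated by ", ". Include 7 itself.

Answer: 4, 6, 7, 9

Derivation:
Step 1: find(5) -> no change; set of 5 is {5}
Step 2: find(5) -> no change; set of 5 is {5}
Step 3: find(9) -> no change; set of 9 is {9}
Step 4: union(4, 7) -> merged; set of 4 now {4, 7}
Step 5: find(3) -> no change; set of 3 is {3}
Step 6: find(2) -> no change; set of 2 is {2}
Step 7: find(7) -> no change; set of 7 is {4, 7}
Step 8: union(9, 7) -> merged; set of 9 now {4, 7, 9}
Step 9: union(7, 9) -> already same set; set of 7 now {4, 7, 9}
Step 10: union(2, 0) -> merged; set of 2 now {0, 2}
Step 11: find(3) -> no change; set of 3 is {3}
Step 12: union(9, 6) -> merged; set of 9 now {4, 6, 7, 9}
Component of 7: {4, 6, 7, 9}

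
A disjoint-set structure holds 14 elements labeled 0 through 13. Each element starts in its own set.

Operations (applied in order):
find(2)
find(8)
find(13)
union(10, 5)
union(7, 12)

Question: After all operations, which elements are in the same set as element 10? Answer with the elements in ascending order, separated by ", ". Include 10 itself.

Answer: 5, 10

Derivation:
Step 1: find(2) -> no change; set of 2 is {2}
Step 2: find(8) -> no change; set of 8 is {8}
Step 3: find(13) -> no change; set of 13 is {13}
Step 4: union(10, 5) -> merged; set of 10 now {5, 10}
Step 5: union(7, 12) -> merged; set of 7 now {7, 12}
Component of 10: {5, 10}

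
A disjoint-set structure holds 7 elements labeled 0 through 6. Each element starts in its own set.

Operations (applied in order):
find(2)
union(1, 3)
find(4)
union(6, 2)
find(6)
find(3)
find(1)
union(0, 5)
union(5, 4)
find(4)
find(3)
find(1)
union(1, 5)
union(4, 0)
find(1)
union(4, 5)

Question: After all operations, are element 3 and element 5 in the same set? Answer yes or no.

Answer: yes

Derivation:
Step 1: find(2) -> no change; set of 2 is {2}
Step 2: union(1, 3) -> merged; set of 1 now {1, 3}
Step 3: find(4) -> no change; set of 4 is {4}
Step 4: union(6, 2) -> merged; set of 6 now {2, 6}
Step 5: find(6) -> no change; set of 6 is {2, 6}
Step 6: find(3) -> no change; set of 3 is {1, 3}
Step 7: find(1) -> no change; set of 1 is {1, 3}
Step 8: union(0, 5) -> merged; set of 0 now {0, 5}
Step 9: union(5, 4) -> merged; set of 5 now {0, 4, 5}
Step 10: find(4) -> no change; set of 4 is {0, 4, 5}
Step 11: find(3) -> no change; set of 3 is {1, 3}
Step 12: find(1) -> no change; set of 1 is {1, 3}
Step 13: union(1, 5) -> merged; set of 1 now {0, 1, 3, 4, 5}
Step 14: union(4, 0) -> already same set; set of 4 now {0, 1, 3, 4, 5}
Step 15: find(1) -> no change; set of 1 is {0, 1, 3, 4, 5}
Step 16: union(4, 5) -> already same set; set of 4 now {0, 1, 3, 4, 5}
Set of 3: {0, 1, 3, 4, 5}; 5 is a member.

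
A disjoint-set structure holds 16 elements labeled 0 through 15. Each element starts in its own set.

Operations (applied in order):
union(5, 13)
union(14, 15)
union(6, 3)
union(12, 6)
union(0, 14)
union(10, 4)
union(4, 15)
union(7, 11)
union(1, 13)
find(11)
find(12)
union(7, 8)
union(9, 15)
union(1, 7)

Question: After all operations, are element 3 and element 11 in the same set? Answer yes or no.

Step 1: union(5, 13) -> merged; set of 5 now {5, 13}
Step 2: union(14, 15) -> merged; set of 14 now {14, 15}
Step 3: union(6, 3) -> merged; set of 6 now {3, 6}
Step 4: union(12, 6) -> merged; set of 12 now {3, 6, 12}
Step 5: union(0, 14) -> merged; set of 0 now {0, 14, 15}
Step 6: union(10, 4) -> merged; set of 10 now {4, 10}
Step 7: union(4, 15) -> merged; set of 4 now {0, 4, 10, 14, 15}
Step 8: union(7, 11) -> merged; set of 7 now {7, 11}
Step 9: union(1, 13) -> merged; set of 1 now {1, 5, 13}
Step 10: find(11) -> no change; set of 11 is {7, 11}
Step 11: find(12) -> no change; set of 12 is {3, 6, 12}
Step 12: union(7, 8) -> merged; set of 7 now {7, 8, 11}
Step 13: union(9, 15) -> merged; set of 9 now {0, 4, 9, 10, 14, 15}
Step 14: union(1, 7) -> merged; set of 1 now {1, 5, 7, 8, 11, 13}
Set of 3: {3, 6, 12}; 11 is not a member.

Answer: no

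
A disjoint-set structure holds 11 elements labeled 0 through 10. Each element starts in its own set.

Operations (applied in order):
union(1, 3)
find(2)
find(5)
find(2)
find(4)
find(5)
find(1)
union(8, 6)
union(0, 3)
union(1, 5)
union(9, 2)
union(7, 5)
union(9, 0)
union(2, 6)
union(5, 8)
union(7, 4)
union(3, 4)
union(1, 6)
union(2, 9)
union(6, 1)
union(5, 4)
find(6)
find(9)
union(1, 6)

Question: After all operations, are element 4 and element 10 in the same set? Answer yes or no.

Answer: no

Derivation:
Step 1: union(1, 3) -> merged; set of 1 now {1, 3}
Step 2: find(2) -> no change; set of 2 is {2}
Step 3: find(5) -> no change; set of 5 is {5}
Step 4: find(2) -> no change; set of 2 is {2}
Step 5: find(4) -> no change; set of 4 is {4}
Step 6: find(5) -> no change; set of 5 is {5}
Step 7: find(1) -> no change; set of 1 is {1, 3}
Step 8: union(8, 6) -> merged; set of 8 now {6, 8}
Step 9: union(0, 3) -> merged; set of 0 now {0, 1, 3}
Step 10: union(1, 5) -> merged; set of 1 now {0, 1, 3, 5}
Step 11: union(9, 2) -> merged; set of 9 now {2, 9}
Step 12: union(7, 5) -> merged; set of 7 now {0, 1, 3, 5, 7}
Step 13: union(9, 0) -> merged; set of 9 now {0, 1, 2, 3, 5, 7, 9}
Step 14: union(2, 6) -> merged; set of 2 now {0, 1, 2, 3, 5, 6, 7, 8, 9}
Step 15: union(5, 8) -> already same set; set of 5 now {0, 1, 2, 3, 5, 6, 7, 8, 9}
Step 16: union(7, 4) -> merged; set of 7 now {0, 1, 2, 3, 4, 5, 6, 7, 8, 9}
Step 17: union(3, 4) -> already same set; set of 3 now {0, 1, 2, 3, 4, 5, 6, 7, 8, 9}
Step 18: union(1, 6) -> already same set; set of 1 now {0, 1, 2, 3, 4, 5, 6, 7, 8, 9}
Step 19: union(2, 9) -> already same set; set of 2 now {0, 1, 2, 3, 4, 5, 6, 7, 8, 9}
Step 20: union(6, 1) -> already same set; set of 6 now {0, 1, 2, 3, 4, 5, 6, 7, 8, 9}
Step 21: union(5, 4) -> already same set; set of 5 now {0, 1, 2, 3, 4, 5, 6, 7, 8, 9}
Step 22: find(6) -> no change; set of 6 is {0, 1, 2, 3, 4, 5, 6, 7, 8, 9}
Step 23: find(9) -> no change; set of 9 is {0, 1, 2, 3, 4, 5, 6, 7, 8, 9}
Step 24: union(1, 6) -> already same set; set of 1 now {0, 1, 2, 3, 4, 5, 6, 7, 8, 9}
Set of 4: {0, 1, 2, 3, 4, 5, 6, 7, 8, 9}; 10 is not a member.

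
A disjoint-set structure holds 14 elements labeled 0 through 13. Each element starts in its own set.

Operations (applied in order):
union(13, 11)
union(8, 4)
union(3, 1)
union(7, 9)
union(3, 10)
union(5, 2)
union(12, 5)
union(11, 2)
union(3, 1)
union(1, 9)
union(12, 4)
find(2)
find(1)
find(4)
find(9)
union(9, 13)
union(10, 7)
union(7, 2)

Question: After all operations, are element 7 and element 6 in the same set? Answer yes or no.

Answer: no

Derivation:
Step 1: union(13, 11) -> merged; set of 13 now {11, 13}
Step 2: union(8, 4) -> merged; set of 8 now {4, 8}
Step 3: union(3, 1) -> merged; set of 3 now {1, 3}
Step 4: union(7, 9) -> merged; set of 7 now {7, 9}
Step 5: union(3, 10) -> merged; set of 3 now {1, 3, 10}
Step 6: union(5, 2) -> merged; set of 5 now {2, 5}
Step 7: union(12, 5) -> merged; set of 12 now {2, 5, 12}
Step 8: union(11, 2) -> merged; set of 11 now {2, 5, 11, 12, 13}
Step 9: union(3, 1) -> already same set; set of 3 now {1, 3, 10}
Step 10: union(1, 9) -> merged; set of 1 now {1, 3, 7, 9, 10}
Step 11: union(12, 4) -> merged; set of 12 now {2, 4, 5, 8, 11, 12, 13}
Step 12: find(2) -> no change; set of 2 is {2, 4, 5, 8, 11, 12, 13}
Step 13: find(1) -> no change; set of 1 is {1, 3, 7, 9, 10}
Step 14: find(4) -> no change; set of 4 is {2, 4, 5, 8, 11, 12, 13}
Step 15: find(9) -> no change; set of 9 is {1, 3, 7, 9, 10}
Step 16: union(9, 13) -> merged; set of 9 now {1, 2, 3, 4, 5, 7, 8, 9, 10, 11, 12, 13}
Step 17: union(10, 7) -> already same set; set of 10 now {1, 2, 3, 4, 5, 7, 8, 9, 10, 11, 12, 13}
Step 18: union(7, 2) -> already same set; set of 7 now {1, 2, 3, 4, 5, 7, 8, 9, 10, 11, 12, 13}
Set of 7: {1, 2, 3, 4, 5, 7, 8, 9, 10, 11, 12, 13}; 6 is not a member.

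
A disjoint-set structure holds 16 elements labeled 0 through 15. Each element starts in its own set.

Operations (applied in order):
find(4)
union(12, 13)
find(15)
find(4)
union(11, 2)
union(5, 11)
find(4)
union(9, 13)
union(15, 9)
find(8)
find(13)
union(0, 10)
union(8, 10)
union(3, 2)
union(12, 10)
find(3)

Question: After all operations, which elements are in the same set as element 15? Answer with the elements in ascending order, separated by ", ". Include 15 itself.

Answer: 0, 8, 9, 10, 12, 13, 15

Derivation:
Step 1: find(4) -> no change; set of 4 is {4}
Step 2: union(12, 13) -> merged; set of 12 now {12, 13}
Step 3: find(15) -> no change; set of 15 is {15}
Step 4: find(4) -> no change; set of 4 is {4}
Step 5: union(11, 2) -> merged; set of 11 now {2, 11}
Step 6: union(5, 11) -> merged; set of 5 now {2, 5, 11}
Step 7: find(4) -> no change; set of 4 is {4}
Step 8: union(9, 13) -> merged; set of 9 now {9, 12, 13}
Step 9: union(15, 9) -> merged; set of 15 now {9, 12, 13, 15}
Step 10: find(8) -> no change; set of 8 is {8}
Step 11: find(13) -> no change; set of 13 is {9, 12, 13, 15}
Step 12: union(0, 10) -> merged; set of 0 now {0, 10}
Step 13: union(8, 10) -> merged; set of 8 now {0, 8, 10}
Step 14: union(3, 2) -> merged; set of 3 now {2, 3, 5, 11}
Step 15: union(12, 10) -> merged; set of 12 now {0, 8, 9, 10, 12, 13, 15}
Step 16: find(3) -> no change; set of 3 is {2, 3, 5, 11}
Component of 15: {0, 8, 9, 10, 12, 13, 15}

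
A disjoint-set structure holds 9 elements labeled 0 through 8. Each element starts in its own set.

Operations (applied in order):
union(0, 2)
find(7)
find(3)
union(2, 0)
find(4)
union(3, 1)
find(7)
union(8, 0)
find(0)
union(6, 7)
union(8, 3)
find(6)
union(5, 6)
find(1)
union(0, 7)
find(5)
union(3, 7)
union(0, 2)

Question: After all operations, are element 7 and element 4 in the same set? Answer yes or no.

Answer: no

Derivation:
Step 1: union(0, 2) -> merged; set of 0 now {0, 2}
Step 2: find(7) -> no change; set of 7 is {7}
Step 3: find(3) -> no change; set of 3 is {3}
Step 4: union(2, 0) -> already same set; set of 2 now {0, 2}
Step 5: find(4) -> no change; set of 4 is {4}
Step 6: union(3, 1) -> merged; set of 3 now {1, 3}
Step 7: find(7) -> no change; set of 7 is {7}
Step 8: union(8, 0) -> merged; set of 8 now {0, 2, 8}
Step 9: find(0) -> no change; set of 0 is {0, 2, 8}
Step 10: union(6, 7) -> merged; set of 6 now {6, 7}
Step 11: union(8, 3) -> merged; set of 8 now {0, 1, 2, 3, 8}
Step 12: find(6) -> no change; set of 6 is {6, 7}
Step 13: union(5, 6) -> merged; set of 5 now {5, 6, 7}
Step 14: find(1) -> no change; set of 1 is {0, 1, 2, 3, 8}
Step 15: union(0, 7) -> merged; set of 0 now {0, 1, 2, 3, 5, 6, 7, 8}
Step 16: find(5) -> no change; set of 5 is {0, 1, 2, 3, 5, 6, 7, 8}
Step 17: union(3, 7) -> already same set; set of 3 now {0, 1, 2, 3, 5, 6, 7, 8}
Step 18: union(0, 2) -> already same set; set of 0 now {0, 1, 2, 3, 5, 6, 7, 8}
Set of 7: {0, 1, 2, 3, 5, 6, 7, 8}; 4 is not a member.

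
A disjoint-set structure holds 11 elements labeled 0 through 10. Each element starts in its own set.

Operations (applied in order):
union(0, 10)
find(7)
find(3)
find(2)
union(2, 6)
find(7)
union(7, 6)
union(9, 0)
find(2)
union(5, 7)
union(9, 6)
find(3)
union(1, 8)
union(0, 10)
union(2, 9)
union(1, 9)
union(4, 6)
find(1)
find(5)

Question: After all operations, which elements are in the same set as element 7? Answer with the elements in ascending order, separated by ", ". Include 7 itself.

Step 1: union(0, 10) -> merged; set of 0 now {0, 10}
Step 2: find(7) -> no change; set of 7 is {7}
Step 3: find(3) -> no change; set of 3 is {3}
Step 4: find(2) -> no change; set of 2 is {2}
Step 5: union(2, 6) -> merged; set of 2 now {2, 6}
Step 6: find(7) -> no change; set of 7 is {7}
Step 7: union(7, 6) -> merged; set of 7 now {2, 6, 7}
Step 8: union(9, 0) -> merged; set of 9 now {0, 9, 10}
Step 9: find(2) -> no change; set of 2 is {2, 6, 7}
Step 10: union(5, 7) -> merged; set of 5 now {2, 5, 6, 7}
Step 11: union(9, 6) -> merged; set of 9 now {0, 2, 5, 6, 7, 9, 10}
Step 12: find(3) -> no change; set of 3 is {3}
Step 13: union(1, 8) -> merged; set of 1 now {1, 8}
Step 14: union(0, 10) -> already same set; set of 0 now {0, 2, 5, 6, 7, 9, 10}
Step 15: union(2, 9) -> already same set; set of 2 now {0, 2, 5, 6, 7, 9, 10}
Step 16: union(1, 9) -> merged; set of 1 now {0, 1, 2, 5, 6, 7, 8, 9, 10}
Step 17: union(4, 6) -> merged; set of 4 now {0, 1, 2, 4, 5, 6, 7, 8, 9, 10}
Step 18: find(1) -> no change; set of 1 is {0, 1, 2, 4, 5, 6, 7, 8, 9, 10}
Step 19: find(5) -> no change; set of 5 is {0, 1, 2, 4, 5, 6, 7, 8, 9, 10}
Component of 7: {0, 1, 2, 4, 5, 6, 7, 8, 9, 10}

Answer: 0, 1, 2, 4, 5, 6, 7, 8, 9, 10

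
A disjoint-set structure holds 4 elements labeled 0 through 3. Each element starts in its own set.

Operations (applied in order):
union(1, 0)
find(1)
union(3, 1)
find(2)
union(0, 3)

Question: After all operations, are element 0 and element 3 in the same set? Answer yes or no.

Answer: yes

Derivation:
Step 1: union(1, 0) -> merged; set of 1 now {0, 1}
Step 2: find(1) -> no change; set of 1 is {0, 1}
Step 3: union(3, 1) -> merged; set of 3 now {0, 1, 3}
Step 4: find(2) -> no change; set of 2 is {2}
Step 5: union(0, 3) -> already same set; set of 0 now {0, 1, 3}
Set of 0: {0, 1, 3}; 3 is a member.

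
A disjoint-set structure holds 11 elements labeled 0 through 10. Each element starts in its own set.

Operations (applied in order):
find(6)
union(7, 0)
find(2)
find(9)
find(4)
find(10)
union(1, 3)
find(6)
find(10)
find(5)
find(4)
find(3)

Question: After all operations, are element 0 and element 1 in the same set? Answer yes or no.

Step 1: find(6) -> no change; set of 6 is {6}
Step 2: union(7, 0) -> merged; set of 7 now {0, 7}
Step 3: find(2) -> no change; set of 2 is {2}
Step 4: find(9) -> no change; set of 9 is {9}
Step 5: find(4) -> no change; set of 4 is {4}
Step 6: find(10) -> no change; set of 10 is {10}
Step 7: union(1, 3) -> merged; set of 1 now {1, 3}
Step 8: find(6) -> no change; set of 6 is {6}
Step 9: find(10) -> no change; set of 10 is {10}
Step 10: find(5) -> no change; set of 5 is {5}
Step 11: find(4) -> no change; set of 4 is {4}
Step 12: find(3) -> no change; set of 3 is {1, 3}
Set of 0: {0, 7}; 1 is not a member.

Answer: no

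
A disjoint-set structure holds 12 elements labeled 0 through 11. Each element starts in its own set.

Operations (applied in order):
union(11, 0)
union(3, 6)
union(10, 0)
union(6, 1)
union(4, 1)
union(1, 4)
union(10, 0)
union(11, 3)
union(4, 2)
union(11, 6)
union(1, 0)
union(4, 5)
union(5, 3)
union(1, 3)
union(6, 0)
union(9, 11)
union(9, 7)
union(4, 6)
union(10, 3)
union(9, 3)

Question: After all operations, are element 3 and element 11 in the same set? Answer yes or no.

Answer: yes

Derivation:
Step 1: union(11, 0) -> merged; set of 11 now {0, 11}
Step 2: union(3, 6) -> merged; set of 3 now {3, 6}
Step 3: union(10, 0) -> merged; set of 10 now {0, 10, 11}
Step 4: union(6, 1) -> merged; set of 6 now {1, 3, 6}
Step 5: union(4, 1) -> merged; set of 4 now {1, 3, 4, 6}
Step 6: union(1, 4) -> already same set; set of 1 now {1, 3, 4, 6}
Step 7: union(10, 0) -> already same set; set of 10 now {0, 10, 11}
Step 8: union(11, 3) -> merged; set of 11 now {0, 1, 3, 4, 6, 10, 11}
Step 9: union(4, 2) -> merged; set of 4 now {0, 1, 2, 3, 4, 6, 10, 11}
Step 10: union(11, 6) -> already same set; set of 11 now {0, 1, 2, 3, 4, 6, 10, 11}
Step 11: union(1, 0) -> already same set; set of 1 now {0, 1, 2, 3, 4, 6, 10, 11}
Step 12: union(4, 5) -> merged; set of 4 now {0, 1, 2, 3, 4, 5, 6, 10, 11}
Step 13: union(5, 3) -> already same set; set of 5 now {0, 1, 2, 3, 4, 5, 6, 10, 11}
Step 14: union(1, 3) -> already same set; set of 1 now {0, 1, 2, 3, 4, 5, 6, 10, 11}
Step 15: union(6, 0) -> already same set; set of 6 now {0, 1, 2, 3, 4, 5, 6, 10, 11}
Step 16: union(9, 11) -> merged; set of 9 now {0, 1, 2, 3, 4, 5, 6, 9, 10, 11}
Step 17: union(9, 7) -> merged; set of 9 now {0, 1, 2, 3, 4, 5, 6, 7, 9, 10, 11}
Step 18: union(4, 6) -> already same set; set of 4 now {0, 1, 2, 3, 4, 5, 6, 7, 9, 10, 11}
Step 19: union(10, 3) -> already same set; set of 10 now {0, 1, 2, 3, 4, 5, 6, 7, 9, 10, 11}
Step 20: union(9, 3) -> already same set; set of 9 now {0, 1, 2, 3, 4, 5, 6, 7, 9, 10, 11}
Set of 3: {0, 1, 2, 3, 4, 5, 6, 7, 9, 10, 11}; 11 is a member.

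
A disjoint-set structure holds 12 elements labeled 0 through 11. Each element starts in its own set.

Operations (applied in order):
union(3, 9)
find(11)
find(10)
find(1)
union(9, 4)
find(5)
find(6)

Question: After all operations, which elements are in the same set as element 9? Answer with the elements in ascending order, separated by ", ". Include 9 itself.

Answer: 3, 4, 9

Derivation:
Step 1: union(3, 9) -> merged; set of 3 now {3, 9}
Step 2: find(11) -> no change; set of 11 is {11}
Step 3: find(10) -> no change; set of 10 is {10}
Step 4: find(1) -> no change; set of 1 is {1}
Step 5: union(9, 4) -> merged; set of 9 now {3, 4, 9}
Step 6: find(5) -> no change; set of 5 is {5}
Step 7: find(6) -> no change; set of 6 is {6}
Component of 9: {3, 4, 9}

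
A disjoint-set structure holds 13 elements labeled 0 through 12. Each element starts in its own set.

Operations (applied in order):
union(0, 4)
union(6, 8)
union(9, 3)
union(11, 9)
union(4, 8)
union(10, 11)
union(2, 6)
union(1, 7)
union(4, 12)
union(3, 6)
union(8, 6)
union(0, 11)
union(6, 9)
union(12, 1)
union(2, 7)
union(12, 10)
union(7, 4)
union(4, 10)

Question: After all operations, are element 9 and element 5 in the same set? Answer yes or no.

Step 1: union(0, 4) -> merged; set of 0 now {0, 4}
Step 2: union(6, 8) -> merged; set of 6 now {6, 8}
Step 3: union(9, 3) -> merged; set of 9 now {3, 9}
Step 4: union(11, 9) -> merged; set of 11 now {3, 9, 11}
Step 5: union(4, 8) -> merged; set of 4 now {0, 4, 6, 8}
Step 6: union(10, 11) -> merged; set of 10 now {3, 9, 10, 11}
Step 7: union(2, 6) -> merged; set of 2 now {0, 2, 4, 6, 8}
Step 8: union(1, 7) -> merged; set of 1 now {1, 7}
Step 9: union(4, 12) -> merged; set of 4 now {0, 2, 4, 6, 8, 12}
Step 10: union(3, 6) -> merged; set of 3 now {0, 2, 3, 4, 6, 8, 9, 10, 11, 12}
Step 11: union(8, 6) -> already same set; set of 8 now {0, 2, 3, 4, 6, 8, 9, 10, 11, 12}
Step 12: union(0, 11) -> already same set; set of 0 now {0, 2, 3, 4, 6, 8, 9, 10, 11, 12}
Step 13: union(6, 9) -> already same set; set of 6 now {0, 2, 3, 4, 6, 8, 9, 10, 11, 12}
Step 14: union(12, 1) -> merged; set of 12 now {0, 1, 2, 3, 4, 6, 7, 8, 9, 10, 11, 12}
Step 15: union(2, 7) -> already same set; set of 2 now {0, 1, 2, 3, 4, 6, 7, 8, 9, 10, 11, 12}
Step 16: union(12, 10) -> already same set; set of 12 now {0, 1, 2, 3, 4, 6, 7, 8, 9, 10, 11, 12}
Step 17: union(7, 4) -> already same set; set of 7 now {0, 1, 2, 3, 4, 6, 7, 8, 9, 10, 11, 12}
Step 18: union(4, 10) -> already same set; set of 4 now {0, 1, 2, 3, 4, 6, 7, 8, 9, 10, 11, 12}
Set of 9: {0, 1, 2, 3, 4, 6, 7, 8, 9, 10, 11, 12}; 5 is not a member.

Answer: no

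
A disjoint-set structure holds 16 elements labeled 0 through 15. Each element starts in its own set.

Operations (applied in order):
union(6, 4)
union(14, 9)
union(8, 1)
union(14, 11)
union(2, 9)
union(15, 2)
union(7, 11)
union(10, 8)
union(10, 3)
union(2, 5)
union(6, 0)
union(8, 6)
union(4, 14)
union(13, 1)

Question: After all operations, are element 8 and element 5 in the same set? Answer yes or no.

Step 1: union(6, 4) -> merged; set of 6 now {4, 6}
Step 2: union(14, 9) -> merged; set of 14 now {9, 14}
Step 3: union(8, 1) -> merged; set of 8 now {1, 8}
Step 4: union(14, 11) -> merged; set of 14 now {9, 11, 14}
Step 5: union(2, 9) -> merged; set of 2 now {2, 9, 11, 14}
Step 6: union(15, 2) -> merged; set of 15 now {2, 9, 11, 14, 15}
Step 7: union(7, 11) -> merged; set of 7 now {2, 7, 9, 11, 14, 15}
Step 8: union(10, 8) -> merged; set of 10 now {1, 8, 10}
Step 9: union(10, 3) -> merged; set of 10 now {1, 3, 8, 10}
Step 10: union(2, 5) -> merged; set of 2 now {2, 5, 7, 9, 11, 14, 15}
Step 11: union(6, 0) -> merged; set of 6 now {0, 4, 6}
Step 12: union(8, 6) -> merged; set of 8 now {0, 1, 3, 4, 6, 8, 10}
Step 13: union(4, 14) -> merged; set of 4 now {0, 1, 2, 3, 4, 5, 6, 7, 8, 9, 10, 11, 14, 15}
Step 14: union(13, 1) -> merged; set of 13 now {0, 1, 2, 3, 4, 5, 6, 7, 8, 9, 10, 11, 13, 14, 15}
Set of 8: {0, 1, 2, 3, 4, 5, 6, 7, 8, 9, 10, 11, 13, 14, 15}; 5 is a member.

Answer: yes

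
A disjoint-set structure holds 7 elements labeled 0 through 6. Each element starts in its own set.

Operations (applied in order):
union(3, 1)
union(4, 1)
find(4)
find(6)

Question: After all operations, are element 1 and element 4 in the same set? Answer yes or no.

Answer: yes

Derivation:
Step 1: union(3, 1) -> merged; set of 3 now {1, 3}
Step 2: union(4, 1) -> merged; set of 4 now {1, 3, 4}
Step 3: find(4) -> no change; set of 4 is {1, 3, 4}
Step 4: find(6) -> no change; set of 6 is {6}
Set of 1: {1, 3, 4}; 4 is a member.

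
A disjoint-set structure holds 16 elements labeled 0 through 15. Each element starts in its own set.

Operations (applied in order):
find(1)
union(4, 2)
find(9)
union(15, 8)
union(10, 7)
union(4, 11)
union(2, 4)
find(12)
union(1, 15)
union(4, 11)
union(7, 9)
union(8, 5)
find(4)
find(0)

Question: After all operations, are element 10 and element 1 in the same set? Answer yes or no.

Answer: no

Derivation:
Step 1: find(1) -> no change; set of 1 is {1}
Step 2: union(4, 2) -> merged; set of 4 now {2, 4}
Step 3: find(9) -> no change; set of 9 is {9}
Step 4: union(15, 8) -> merged; set of 15 now {8, 15}
Step 5: union(10, 7) -> merged; set of 10 now {7, 10}
Step 6: union(4, 11) -> merged; set of 4 now {2, 4, 11}
Step 7: union(2, 4) -> already same set; set of 2 now {2, 4, 11}
Step 8: find(12) -> no change; set of 12 is {12}
Step 9: union(1, 15) -> merged; set of 1 now {1, 8, 15}
Step 10: union(4, 11) -> already same set; set of 4 now {2, 4, 11}
Step 11: union(7, 9) -> merged; set of 7 now {7, 9, 10}
Step 12: union(8, 5) -> merged; set of 8 now {1, 5, 8, 15}
Step 13: find(4) -> no change; set of 4 is {2, 4, 11}
Step 14: find(0) -> no change; set of 0 is {0}
Set of 10: {7, 9, 10}; 1 is not a member.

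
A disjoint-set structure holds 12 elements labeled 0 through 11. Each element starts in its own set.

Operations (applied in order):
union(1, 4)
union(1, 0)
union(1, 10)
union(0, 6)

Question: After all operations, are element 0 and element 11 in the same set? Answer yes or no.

Step 1: union(1, 4) -> merged; set of 1 now {1, 4}
Step 2: union(1, 0) -> merged; set of 1 now {0, 1, 4}
Step 3: union(1, 10) -> merged; set of 1 now {0, 1, 4, 10}
Step 4: union(0, 6) -> merged; set of 0 now {0, 1, 4, 6, 10}
Set of 0: {0, 1, 4, 6, 10}; 11 is not a member.

Answer: no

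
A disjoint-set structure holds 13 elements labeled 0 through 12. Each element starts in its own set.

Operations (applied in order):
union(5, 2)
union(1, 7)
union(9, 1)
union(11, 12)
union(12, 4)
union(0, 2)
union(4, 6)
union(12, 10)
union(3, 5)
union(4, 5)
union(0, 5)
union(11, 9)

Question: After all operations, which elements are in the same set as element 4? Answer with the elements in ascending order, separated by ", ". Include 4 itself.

Step 1: union(5, 2) -> merged; set of 5 now {2, 5}
Step 2: union(1, 7) -> merged; set of 1 now {1, 7}
Step 3: union(9, 1) -> merged; set of 9 now {1, 7, 9}
Step 4: union(11, 12) -> merged; set of 11 now {11, 12}
Step 5: union(12, 4) -> merged; set of 12 now {4, 11, 12}
Step 6: union(0, 2) -> merged; set of 0 now {0, 2, 5}
Step 7: union(4, 6) -> merged; set of 4 now {4, 6, 11, 12}
Step 8: union(12, 10) -> merged; set of 12 now {4, 6, 10, 11, 12}
Step 9: union(3, 5) -> merged; set of 3 now {0, 2, 3, 5}
Step 10: union(4, 5) -> merged; set of 4 now {0, 2, 3, 4, 5, 6, 10, 11, 12}
Step 11: union(0, 5) -> already same set; set of 0 now {0, 2, 3, 4, 5, 6, 10, 11, 12}
Step 12: union(11, 9) -> merged; set of 11 now {0, 1, 2, 3, 4, 5, 6, 7, 9, 10, 11, 12}
Component of 4: {0, 1, 2, 3, 4, 5, 6, 7, 9, 10, 11, 12}

Answer: 0, 1, 2, 3, 4, 5, 6, 7, 9, 10, 11, 12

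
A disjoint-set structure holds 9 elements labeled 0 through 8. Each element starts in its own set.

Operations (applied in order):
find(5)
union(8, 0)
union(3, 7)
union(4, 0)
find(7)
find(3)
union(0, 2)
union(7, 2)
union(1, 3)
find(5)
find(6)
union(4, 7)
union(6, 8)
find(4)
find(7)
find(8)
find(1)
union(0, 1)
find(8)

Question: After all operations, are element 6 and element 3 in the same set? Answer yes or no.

Step 1: find(5) -> no change; set of 5 is {5}
Step 2: union(8, 0) -> merged; set of 8 now {0, 8}
Step 3: union(3, 7) -> merged; set of 3 now {3, 7}
Step 4: union(4, 0) -> merged; set of 4 now {0, 4, 8}
Step 5: find(7) -> no change; set of 7 is {3, 7}
Step 6: find(3) -> no change; set of 3 is {3, 7}
Step 7: union(0, 2) -> merged; set of 0 now {0, 2, 4, 8}
Step 8: union(7, 2) -> merged; set of 7 now {0, 2, 3, 4, 7, 8}
Step 9: union(1, 3) -> merged; set of 1 now {0, 1, 2, 3, 4, 7, 8}
Step 10: find(5) -> no change; set of 5 is {5}
Step 11: find(6) -> no change; set of 6 is {6}
Step 12: union(4, 7) -> already same set; set of 4 now {0, 1, 2, 3, 4, 7, 8}
Step 13: union(6, 8) -> merged; set of 6 now {0, 1, 2, 3, 4, 6, 7, 8}
Step 14: find(4) -> no change; set of 4 is {0, 1, 2, 3, 4, 6, 7, 8}
Step 15: find(7) -> no change; set of 7 is {0, 1, 2, 3, 4, 6, 7, 8}
Step 16: find(8) -> no change; set of 8 is {0, 1, 2, 3, 4, 6, 7, 8}
Step 17: find(1) -> no change; set of 1 is {0, 1, 2, 3, 4, 6, 7, 8}
Step 18: union(0, 1) -> already same set; set of 0 now {0, 1, 2, 3, 4, 6, 7, 8}
Step 19: find(8) -> no change; set of 8 is {0, 1, 2, 3, 4, 6, 7, 8}
Set of 6: {0, 1, 2, 3, 4, 6, 7, 8}; 3 is a member.

Answer: yes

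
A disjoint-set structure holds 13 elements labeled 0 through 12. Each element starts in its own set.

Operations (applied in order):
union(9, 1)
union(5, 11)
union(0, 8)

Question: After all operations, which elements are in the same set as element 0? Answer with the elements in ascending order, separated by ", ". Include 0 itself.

Step 1: union(9, 1) -> merged; set of 9 now {1, 9}
Step 2: union(5, 11) -> merged; set of 5 now {5, 11}
Step 3: union(0, 8) -> merged; set of 0 now {0, 8}
Component of 0: {0, 8}

Answer: 0, 8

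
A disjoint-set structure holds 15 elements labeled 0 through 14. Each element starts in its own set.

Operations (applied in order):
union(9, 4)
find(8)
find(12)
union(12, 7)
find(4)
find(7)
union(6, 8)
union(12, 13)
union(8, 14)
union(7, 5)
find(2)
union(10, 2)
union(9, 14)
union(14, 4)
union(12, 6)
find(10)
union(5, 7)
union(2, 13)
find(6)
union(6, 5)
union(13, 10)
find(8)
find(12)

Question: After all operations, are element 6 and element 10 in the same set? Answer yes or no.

Step 1: union(9, 4) -> merged; set of 9 now {4, 9}
Step 2: find(8) -> no change; set of 8 is {8}
Step 3: find(12) -> no change; set of 12 is {12}
Step 4: union(12, 7) -> merged; set of 12 now {7, 12}
Step 5: find(4) -> no change; set of 4 is {4, 9}
Step 6: find(7) -> no change; set of 7 is {7, 12}
Step 7: union(6, 8) -> merged; set of 6 now {6, 8}
Step 8: union(12, 13) -> merged; set of 12 now {7, 12, 13}
Step 9: union(8, 14) -> merged; set of 8 now {6, 8, 14}
Step 10: union(7, 5) -> merged; set of 7 now {5, 7, 12, 13}
Step 11: find(2) -> no change; set of 2 is {2}
Step 12: union(10, 2) -> merged; set of 10 now {2, 10}
Step 13: union(9, 14) -> merged; set of 9 now {4, 6, 8, 9, 14}
Step 14: union(14, 4) -> already same set; set of 14 now {4, 6, 8, 9, 14}
Step 15: union(12, 6) -> merged; set of 12 now {4, 5, 6, 7, 8, 9, 12, 13, 14}
Step 16: find(10) -> no change; set of 10 is {2, 10}
Step 17: union(5, 7) -> already same set; set of 5 now {4, 5, 6, 7, 8, 9, 12, 13, 14}
Step 18: union(2, 13) -> merged; set of 2 now {2, 4, 5, 6, 7, 8, 9, 10, 12, 13, 14}
Step 19: find(6) -> no change; set of 6 is {2, 4, 5, 6, 7, 8, 9, 10, 12, 13, 14}
Step 20: union(6, 5) -> already same set; set of 6 now {2, 4, 5, 6, 7, 8, 9, 10, 12, 13, 14}
Step 21: union(13, 10) -> already same set; set of 13 now {2, 4, 5, 6, 7, 8, 9, 10, 12, 13, 14}
Step 22: find(8) -> no change; set of 8 is {2, 4, 5, 6, 7, 8, 9, 10, 12, 13, 14}
Step 23: find(12) -> no change; set of 12 is {2, 4, 5, 6, 7, 8, 9, 10, 12, 13, 14}
Set of 6: {2, 4, 5, 6, 7, 8, 9, 10, 12, 13, 14}; 10 is a member.

Answer: yes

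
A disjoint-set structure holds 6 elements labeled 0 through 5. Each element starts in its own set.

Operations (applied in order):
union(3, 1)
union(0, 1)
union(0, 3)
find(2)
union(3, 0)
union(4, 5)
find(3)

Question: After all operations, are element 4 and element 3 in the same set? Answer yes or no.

Answer: no

Derivation:
Step 1: union(3, 1) -> merged; set of 3 now {1, 3}
Step 2: union(0, 1) -> merged; set of 0 now {0, 1, 3}
Step 3: union(0, 3) -> already same set; set of 0 now {0, 1, 3}
Step 4: find(2) -> no change; set of 2 is {2}
Step 5: union(3, 0) -> already same set; set of 3 now {0, 1, 3}
Step 6: union(4, 5) -> merged; set of 4 now {4, 5}
Step 7: find(3) -> no change; set of 3 is {0, 1, 3}
Set of 4: {4, 5}; 3 is not a member.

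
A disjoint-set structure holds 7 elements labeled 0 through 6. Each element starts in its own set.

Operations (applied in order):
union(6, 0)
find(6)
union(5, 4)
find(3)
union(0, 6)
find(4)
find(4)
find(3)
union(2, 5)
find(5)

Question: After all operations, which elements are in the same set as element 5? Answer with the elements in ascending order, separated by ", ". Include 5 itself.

Answer: 2, 4, 5

Derivation:
Step 1: union(6, 0) -> merged; set of 6 now {0, 6}
Step 2: find(6) -> no change; set of 6 is {0, 6}
Step 3: union(5, 4) -> merged; set of 5 now {4, 5}
Step 4: find(3) -> no change; set of 3 is {3}
Step 5: union(0, 6) -> already same set; set of 0 now {0, 6}
Step 6: find(4) -> no change; set of 4 is {4, 5}
Step 7: find(4) -> no change; set of 4 is {4, 5}
Step 8: find(3) -> no change; set of 3 is {3}
Step 9: union(2, 5) -> merged; set of 2 now {2, 4, 5}
Step 10: find(5) -> no change; set of 5 is {2, 4, 5}
Component of 5: {2, 4, 5}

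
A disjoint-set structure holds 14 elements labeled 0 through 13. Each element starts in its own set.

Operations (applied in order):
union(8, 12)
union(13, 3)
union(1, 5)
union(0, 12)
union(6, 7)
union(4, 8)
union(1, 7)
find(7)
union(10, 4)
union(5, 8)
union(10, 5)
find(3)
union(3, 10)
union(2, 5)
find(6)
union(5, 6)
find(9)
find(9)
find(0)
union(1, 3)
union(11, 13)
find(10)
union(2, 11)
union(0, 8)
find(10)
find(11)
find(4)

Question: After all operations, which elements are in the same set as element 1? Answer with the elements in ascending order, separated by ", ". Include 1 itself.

Step 1: union(8, 12) -> merged; set of 8 now {8, 12}
Step 2: union(13, 3) -> merged; set of 13 now {3, 13}
Step 3: union(1, 5) -> merged; set of 1 now {1, 5}
Step 4: union(0, 12) -> merged; set of 0 now {0, 8, 12}
Step 5: union(6, 7) -> merged; set of 6 now {6, 7}
Step 6: union(4, 8) -> merged; set of 4 now {0, 4, 8, 12}
Step 7: union(1, 7) -> merged; set of 1 now {1, 5, 6, 7}
Step 8: find(7) -> no change; set of 7 is {1, 5, 6, 7}
Step 9: union(10, 4) -> merged; set of 10 now {0, 4, 8, 10, 12}
Step 10: union(5, 8) -> merged; set of 5 now {0, 1, 4, 5, 6, 7, 8, 10, 12}
Step 11: union(10, 5) -> already same set; set of 10 now {0, 1, 4, 5, 6, 7, 8, 10, 12}
Step 12: find(3) -> no change; set of 3 is {3, 13}
Step 13: union(3, 10) -> merged; set of 3 now {0, 1, 3, 4, 5, 6, 7, 8, 10, 12, 13}
Step 14: union(2, 5) -> merged; set of 2 now {0, 1, 2, 3, 4, 5, 6, 7, 8, 10, 12, 13}
Step 15: find(6) -> no change; set of 6 is {0, 1, 2, 3, 4, 5, 6, 7, 8, 10, 12, 13}
Step 16: union(5, 6) -> already same set; set of 5 now {0, 1, 2, 3, 4, 5, 6, 7, 8, 10, 12, 13}
Step 17: find(9) -> no change; set of 9 is {9}
Step 18: find(9) -> no change; set of 9 is {9}
Step 19: find(0) -> no change; set of 0 is {0, 1, 2, 3, 4, 5, 6, 7, 8, 10, 12, 13}
Step 20: union(1, 3) -> already same set; set of 1 now {0, 1, 2, 3, 4, 5, 6, 7, 8, 10, 12, 13}
Step 21: union(11, 13) -> merged; set of 11 now {0, 1, 2, 3, 4, 5, 6, 7, 8, 10, 11, 12, 13}
Step 22: find(10) -> no change; set of 10 is {0, 1, 2, 3, 4, 5, 6, 7, 8, 10, 11, 12, 13}
Step 23: union(2, 11) -> already same set; set of 2 now {0, 1, 2, 3, 4, 5, 6, 7, 8, 10, 11, 12, 13}
Step 24: union(0, 8) -> already same set; set of 0 now {0, 1, 2, 3, 4, 5, 6, 7, 8, 10, 11, 12, 13}
Step 25: find(10) -> no change; set of 10 is {0, 1, 2, 3, 4, 5, 6, 7, 8, 10, 11, 12, 13}
Step 26: find(11) -> no change; set of 11 is {0, 1, 2, 3, 4, 5, 6, 7, 8, 10, 11, 12, 13}
Step 27: find(4) -> no change; set of 4 is {0, 1, 2, 3, 4, 5, 6, 7, 8, 10, 11, 12, 13}
Component of 1: {0, 1, 2, 3, 4, 5, 6, 7, 8, 10, 11, 12, 13}

Answer: 0, 1, 2, 3, 4, 5, 6, 7, 8, 10, 11, 12, 13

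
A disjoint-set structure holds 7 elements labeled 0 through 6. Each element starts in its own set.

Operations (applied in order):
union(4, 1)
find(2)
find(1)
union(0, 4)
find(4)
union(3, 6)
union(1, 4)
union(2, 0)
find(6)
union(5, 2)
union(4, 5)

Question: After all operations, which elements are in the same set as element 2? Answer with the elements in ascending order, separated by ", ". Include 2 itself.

Step 1: union(4, 1) -> merged; set of 4 now {1, 4}
Step 2: find(2) -> no change; set of 2 is {2}
Step 3: find(1) -> no change; set of 1 is {1, 4}
Step 4: union(0, 4) -> merged; set of 0 now {0, 1, 4}
Step 5: find(4) -> no change; set of 4 is {0, 1, 4}
Step 6: union(3, 6) -> merged; set of 3 now {3, 6}
Step 7: union(1, 4) -> already same set; set of 1 now {0, 1, 4}
Step 8: union(2, 0) -> merged; set of 2 now {0, 1, 2, 4}
Step 9: find(6) -> no change; set of 6 is {3, 6}
Step 10: union(5, 2) -> merged; set of 5 now {0, 1, 2, 4, 5}
Step 11: union(4, 5) -> already same set; set of 4 now {0, 1, 2, 4, 5}
Component of 2: {0, 1, 2, 4, 5}

Answer: 0, 1, 2, 4, 5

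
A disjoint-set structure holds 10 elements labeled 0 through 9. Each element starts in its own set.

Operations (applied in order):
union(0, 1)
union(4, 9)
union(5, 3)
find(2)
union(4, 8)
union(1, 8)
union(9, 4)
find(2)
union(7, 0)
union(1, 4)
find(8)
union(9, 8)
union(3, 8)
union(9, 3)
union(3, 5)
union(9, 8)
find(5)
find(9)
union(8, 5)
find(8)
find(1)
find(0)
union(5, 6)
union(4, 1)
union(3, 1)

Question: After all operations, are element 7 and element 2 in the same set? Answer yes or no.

Answer: no

Derivation:
Step 1: union(0, 1) -> merged; set of 0 now {0, 1}
Step 2: union(4, 9) -> merged; set of 4 now {4, 9}
Step 3: union(5, 3) -> merged; set of 5 now {3, 5}
Step 4: find(2) -> no change; set of 2 is {2}
Step 5: union(4, 8) -> merged; set of 4 now {4, 8, 9}
Step 6: union(1, 8) -> merged; set of 1 now {0, 1, 4, 8, 9}
Step 7: union(9, 4) -> already same set; set of 9 now {0, 1, 4, 8, 9}
Step 8: find(2) -> no change; set of 2 is {2}
Step 9: union(7, 0) -> merged; set of 7 now {0, 1, 4, 7, 8, 9}
Step 10: union(1, 4) -> already same set; set of 1 now {0, 1, 4, 7, 8, 9}
Step 11: find(8) -> no change; set of 8 is {0, 1, 4, 7, 8, 9}
Step 12: union(9, 8) -> already same set; set of 9 now {0, 1, 4, 7, 8, 9}
Step 13: union(3, 8) -> merged; set of 3 now {0, 1, 3, 4, 5, 7, 8, 9}
Step 14: union(9, 3) -> already same set; set of 9 now {0, 1, 3, 4, 5, 7, 8, 9}
Step 15: union(3, 5) -> already same set; set of 3 now {0, 1, 3, 4, 5, 7, 8, 9}
Step 16: union(9, 8) -> already same set; set of 9 now {0, 1, 3, 4, 5, 7, 8, 9}
Step 17: find(5) -> no change; set of 5 is {0, 1, 3, 4, 5, 7, 8, 9}
Step 18: find(9) -> no change; set of 9 is {0, 1, 3, 4, 5, 7, 8, 9}
Step 19: union(8, 5) -> already same set; set of 8 now {0, 1, 3, 4, 5, 7, 8, 9}
Step 20: find(8) -> no change; set of 8 is {0, 1, 3, 4, 5, 7, 8, 9}
Step 21: find(1) -> no change; set of 1 is {0, 1, 3, 4, 5, 7, 8, 9}
Step 22: find(0) -> no change; set of 0 is {0, 1, 3, 4, 5, 7, 8, 9}
Step 23: union(5, 6) -> merged; set of 5 now {0, 1, 3, 4, 5, 6, 7, 8, 9}
Step 24: union(4, 1) -> already same set; set of 4 now {0, 1, 3, 4, 5, 6, 7, 8, 9}
Step 25: union(3, 1) -> already same set; set of 3 now {0, 1, 3, 4, 5, 6, 7, 8, 9}
Set of 7: {0, 1, 3, 4, 5, 6, 7, 8, 9}; 2 is not a member.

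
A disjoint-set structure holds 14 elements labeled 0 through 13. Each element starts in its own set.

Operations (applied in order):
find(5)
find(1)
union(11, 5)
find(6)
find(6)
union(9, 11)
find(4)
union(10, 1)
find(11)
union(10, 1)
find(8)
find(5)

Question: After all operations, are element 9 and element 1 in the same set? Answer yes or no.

Answer: no

Derivation:
Step 1: find(5) -> no change; set of 5 is {5}
Step 2: find(1) -> no change; set of 1 is {1}
Step 3: union(11, 5) -> merged; set of 11 now {5, 11}
Step 4: find(6) -> no change; set of 6 is {6}
Step 5: find(6) -> no change; set of 6 is {6}
Step 6: union(9, 11) -> merged; set of 9 now {5, 9, 11}
Step 7: find(4) -> no change; set of 4 is {4}
Step 8: union(10, 1) -> merged; set of 10 now {1, 10}
Step 9: find(11) -> no change; set of 11 is {5, 9, 11}
Step 10: union(10, 1) -> already same set; set of 10 now {1, 10}
Step 11: find(8) -> no change; set of 8 is {8}
Step 12: find(5) -> no change; set of 5 is {5, 9, 11}
Set of 9: {5, 9, 11}; 1 is not a member.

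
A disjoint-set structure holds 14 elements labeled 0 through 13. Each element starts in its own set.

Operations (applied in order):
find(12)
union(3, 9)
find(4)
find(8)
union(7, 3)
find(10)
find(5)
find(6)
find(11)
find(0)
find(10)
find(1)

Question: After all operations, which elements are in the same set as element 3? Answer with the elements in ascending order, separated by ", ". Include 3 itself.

Answer: 3, 7, 9

Derivation:
Step 1: find(12) -> no change; set of 12 is {12}
Step 2: union(3, 9) -> merged; set of 3 now {3, 9}
Step 3: find(4) -> no change; set of 4 is {4}
Step 4: find(8) -> no change; set of 8 is {8}
Step 5: union(7, 3) -> merged; set of 7 now {3, 7, 9}
Step 6: find(10) -> no change; set of 10 is {10}
Step 7: find(5) -> no change; set of 5 is {5}
Step 8: find(6) -> no change; set of 6 is {6}
Step 9: find(11) -> no change; set of 11 is {11}
Step 10: find(0) -> no change; set of 0 is {0}
Step 11: find(10) -> no change; set of 10 is {10}
Step 12: find(1) -> no change; set of 1 is {1}
Component of 3: {3, 7, 9}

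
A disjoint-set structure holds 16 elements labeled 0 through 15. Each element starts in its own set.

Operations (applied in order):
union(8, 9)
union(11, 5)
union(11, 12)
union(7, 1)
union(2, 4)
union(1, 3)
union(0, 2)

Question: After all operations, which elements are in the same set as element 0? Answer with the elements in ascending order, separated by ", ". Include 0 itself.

Answer: 0, 2, 4

Derivation:
Step 1: union(8, 9) -> merged; set of 8 now {8, 9}
Step 2: union(11, 5) -> merged; set of 11 now {5, 11}
Step 3: union(11, 12) -> merged; set of 11 now {5, 11, 12}
Step 4: union(7, 1) -> merged; set of 7 now {1, 7}
Step 5: union(2, 4) -> merged; set of 2 now {2, 4}
Step 6: union(1, 3) -> merged; set of 1 now {1, 3, 7}
Step 7: union(0, 2) -> merged; set of 0 now {0, 2, 4}
Component of 0: {0, 2, 4}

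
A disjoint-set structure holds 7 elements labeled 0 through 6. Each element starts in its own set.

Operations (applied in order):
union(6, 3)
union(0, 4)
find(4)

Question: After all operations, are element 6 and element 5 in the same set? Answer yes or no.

Step 1: union(6, 3) -> merged; set of 6 now {3, 6}
Step 2: union(0, 4) -> merged; set of 0 now {0, 4}
Step 3: find(4) -> no change; set of 4 is {0, 4}
Set of 6: {3, 6}; 5 is not a member.

Answer: no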